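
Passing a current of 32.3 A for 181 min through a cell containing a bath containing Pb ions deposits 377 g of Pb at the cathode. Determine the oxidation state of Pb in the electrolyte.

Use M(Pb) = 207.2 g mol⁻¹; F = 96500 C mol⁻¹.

Q = I·t = 32.30 A × 10860 s = 350800 C, so n(e⁻) = 350800/96500 = 3.635 mol.
n(Pb) deposited = 377 / 207.2 = 1.819 mol.
Electrons per atom = n(e⁻)/n(Pb) = 3.635 / 1.819 = 2.00 ≈ 2, so the ion is Pb²⁺.

+2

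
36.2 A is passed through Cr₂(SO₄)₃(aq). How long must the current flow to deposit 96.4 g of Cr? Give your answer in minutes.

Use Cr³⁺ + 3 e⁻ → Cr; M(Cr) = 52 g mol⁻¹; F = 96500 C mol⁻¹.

247 min

n(Cr) = m/M = 96.4 / 52 = 1.854 mol.
Each Cr atom requires 3 electrons, so n(e⁻) = 3 × 1.854 = 5.562 mol.
Q = n(e⁻)·F = 5.562 × 96500 = 536700 C.
t = Q/I = 536700 / 36.20 A = 14830 s = 247 min.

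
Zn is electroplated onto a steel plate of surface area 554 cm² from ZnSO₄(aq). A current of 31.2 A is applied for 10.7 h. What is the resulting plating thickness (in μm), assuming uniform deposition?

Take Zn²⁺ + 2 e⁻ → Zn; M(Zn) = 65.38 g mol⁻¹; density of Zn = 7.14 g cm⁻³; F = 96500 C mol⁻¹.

1030 μm

Q = I·t = 31.20 × 38520 = 1202000 C; n(e⁻) = 12.45 mol.
n(Zn) = n(e⁻)/2 = 6.227 mol, so m = 6.227 × 65.38 = 407.1 g.
Volume = m/ρ = 407.1 / 7.14 = 57.02 cm³.
Thickness = V/A = 57.02 / 554 = 0.103 cm = 1030 μm.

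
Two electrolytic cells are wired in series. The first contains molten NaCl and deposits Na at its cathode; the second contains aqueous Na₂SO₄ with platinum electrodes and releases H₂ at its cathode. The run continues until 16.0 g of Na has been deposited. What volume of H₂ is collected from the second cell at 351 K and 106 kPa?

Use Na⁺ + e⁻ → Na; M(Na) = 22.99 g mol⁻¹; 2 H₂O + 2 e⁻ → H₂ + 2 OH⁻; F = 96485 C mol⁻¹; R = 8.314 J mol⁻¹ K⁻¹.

9.58 L

n(Na) = 16.0 / 22.99 = 0.6960 mol, so n(e⁻) = 1 × 0.6960 = 0.6960 mol.
The cells are in series, so the same 0.6960 mol of electrons passes through the second cell.
2 H₂O + 2 e⁻ → H₂ + 2 OH⁻ — 2 mol e⁻ per mol H₂, so n(H₂) = 0.6960/2 = 0.3480 mol.
V = nRT/P = (0.3480 × 8.314 × 351) / (106 × 10³) = 0.00958 m³ = 9.58 L.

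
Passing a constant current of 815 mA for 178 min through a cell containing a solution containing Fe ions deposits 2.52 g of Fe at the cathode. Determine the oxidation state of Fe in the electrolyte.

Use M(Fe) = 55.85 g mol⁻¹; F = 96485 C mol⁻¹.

+2

Q = I·t = 0.8150 A × 10680 s = 8704 C, so n(e⁻) = 8704/96485 = 0.09021 mol.
n(Fe) deposited = 2.52 / 55.85 = 0.04512 mol.
Electrons per atom = n(e⁻)/n(Fe) = 0.09021 / 0.04512 = 2.00 ≈ 2, so the ion is Fe²⁺.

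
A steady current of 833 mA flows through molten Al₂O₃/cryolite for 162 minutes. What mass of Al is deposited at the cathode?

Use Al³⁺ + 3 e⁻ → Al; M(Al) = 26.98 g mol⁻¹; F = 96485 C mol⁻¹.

0.755 g

Q = I·t = 0.8330 A × 9720.0 s = 8097 C.
n(e⁻) = Q/F = 8097 / 96485 = 0.08392 mol.
Al³⁺ + 3 e⁻ → Al, so n(Al) = n(e⁻)/3 = 0.02797 mol.
m = n·M = 0.02797 × 26.98 = 0.755 g.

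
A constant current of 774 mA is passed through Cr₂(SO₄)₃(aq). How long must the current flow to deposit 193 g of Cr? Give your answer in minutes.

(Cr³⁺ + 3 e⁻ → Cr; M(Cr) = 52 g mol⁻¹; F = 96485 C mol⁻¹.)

n(Cr) = m/M = 193 / 52 = 3.712 mol.
Each Cr atom requires 3 electrons, so n(e⁻) = 3 × 3.712 = 11.13 mol.
Q = n(e⁻)·F = 11.13 × 96485 = 1074000 C.
t = Q/I = 1074000 / 0.7740 A = 1388000 s = 23100 min.

23100 min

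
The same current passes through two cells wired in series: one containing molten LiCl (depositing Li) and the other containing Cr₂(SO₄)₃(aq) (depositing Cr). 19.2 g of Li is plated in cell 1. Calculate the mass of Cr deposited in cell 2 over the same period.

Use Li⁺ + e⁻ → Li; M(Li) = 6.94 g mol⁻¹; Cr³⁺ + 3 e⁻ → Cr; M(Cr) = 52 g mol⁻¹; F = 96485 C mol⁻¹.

48.0 g

n(Li) = 19.2 / 6.94 = 2.767 mol.
Since Li⁺ + e⁻ → Li, n(e⁻) passed = 1 × 2.767 = 2.767 mol.
Cells in series carry the same charge, so the same 2.767 mol of electrons passes through cell 2.
Cr³⁺ + 3 e⁻ → Cr, so n(Cr) = 2.767 / 3 = 0.9222 mol.
m(Cr) = 0.9222 × 52 = 48.0 g.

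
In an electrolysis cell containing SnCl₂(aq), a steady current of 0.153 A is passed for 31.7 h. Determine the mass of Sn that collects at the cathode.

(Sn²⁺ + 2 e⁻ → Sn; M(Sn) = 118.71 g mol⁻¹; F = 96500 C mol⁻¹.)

Q = I·t = 0.1530 A × 114120 s = 17460 C.
n(e⁻) = Q/F = 17460 / 96500 = 0.1809 mol.
Sn²⁺ + 2 e⁻ → Sn, so n(Sn) = n(e⁻)/2 = 0.09047 mol.
m = n·M = 0.09047 × 118.71 = 10.7 g.

10.7 g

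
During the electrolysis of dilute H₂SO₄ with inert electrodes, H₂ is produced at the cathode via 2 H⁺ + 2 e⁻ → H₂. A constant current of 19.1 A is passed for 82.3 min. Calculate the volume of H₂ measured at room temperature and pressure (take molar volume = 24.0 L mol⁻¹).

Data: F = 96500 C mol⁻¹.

11.7 L

Q = I·t = 19.10 A × 4938.0 s = 94320 C.
n(e⁻) = Q/F = 94320 / 96500 = 0.9774 mol.
2 electrons are transferred per H₂ molecule, so n(H₂) = 0.9774 / 2 = 0.4887 mol.
V = n × V_m = 0.4887 × 24.0 = 11.7 L.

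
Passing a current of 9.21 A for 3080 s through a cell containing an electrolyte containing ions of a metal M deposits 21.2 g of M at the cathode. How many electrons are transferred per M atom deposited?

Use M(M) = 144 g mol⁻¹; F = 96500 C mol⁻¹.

Q = I·t = 9.210 A × 3080.0 s = 28370 C, so n(e⁻) = 28370/96500 = 0.2940 mol.
n(M) deposited = 21.2 / 144 = 0.1472 mol.
Electrons per atom = n(e⁻)/n(M) = 0.2940 / 0.1472 = 2.00 ≈ 2, so the ion is M²⁺.

2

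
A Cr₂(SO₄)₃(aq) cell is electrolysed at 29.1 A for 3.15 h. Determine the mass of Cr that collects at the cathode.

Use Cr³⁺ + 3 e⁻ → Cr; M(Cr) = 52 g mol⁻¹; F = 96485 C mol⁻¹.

Q = I·t = 29.10 A × 11340 s = 330000 C.
n(e⁻) = Q/F = 330000 / 96485 = 3.420 mol.
Cr³⁺ + 3 e⁻ → Cr, so n(Cr) = n(e⁻)/3 = 1.140 mol.
m = n·M = 1.140 × 52 = 59.3 g.

59.3 g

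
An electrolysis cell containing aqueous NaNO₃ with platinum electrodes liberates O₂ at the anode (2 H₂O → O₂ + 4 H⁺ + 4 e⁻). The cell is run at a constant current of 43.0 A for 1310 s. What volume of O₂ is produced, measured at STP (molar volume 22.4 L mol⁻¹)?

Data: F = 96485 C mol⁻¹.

3.27 L

Q = I·t = 43.00 A × 1310.0 s = 56330 C.
n(e⁻) = Q/F = 56330 / 96485 = 0.5838 mol.
4 electrons are transferred per O₂ molecule, so n(O₂) = 0.5838 / 4 = 0.1460 mol.
V = n × V_m = 0.1460 × 22.4 = 3.27 L.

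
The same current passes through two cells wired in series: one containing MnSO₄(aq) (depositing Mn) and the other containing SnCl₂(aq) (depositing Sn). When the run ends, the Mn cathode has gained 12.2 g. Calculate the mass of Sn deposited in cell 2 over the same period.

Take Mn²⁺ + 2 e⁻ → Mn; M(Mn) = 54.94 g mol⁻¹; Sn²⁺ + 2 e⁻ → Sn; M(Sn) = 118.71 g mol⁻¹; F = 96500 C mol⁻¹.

n(Mn) = 12.2 / 54.94 = 0.2221 mol.
Since Mn²⁺ + 2 e⁻ → Mn, n(e⁻) passed = 2 × 0.2221 = 0.4441 mol.
Cells in series carry the same charge, so the same 0.4441 mol of electrons passes through cell 2.
Sn²⁺ + 2 e⁻ → Sn, so n(Sn) = 0.4441 / 2 = 0.2221 mol.
m(Sn) = 0.2221 × 118.71 = 26.4 g.

26.4 g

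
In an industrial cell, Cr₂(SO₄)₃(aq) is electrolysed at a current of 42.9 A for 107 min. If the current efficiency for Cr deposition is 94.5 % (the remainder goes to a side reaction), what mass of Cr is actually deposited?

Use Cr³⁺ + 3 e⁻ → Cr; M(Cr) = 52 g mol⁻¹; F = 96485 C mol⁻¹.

Q = I·t = 42.90 × 6420.0 = 275400 C.
n(e⁻) = 275400/96485 = 2.855 mol; theoretically n(Cr) = 2.855/3 = 0.9515 mol, m_theo = 49.48 g.
At 94.5 % efficiency, m_actual = 0.945 × 49.48 = 46.8 g.

46.8 g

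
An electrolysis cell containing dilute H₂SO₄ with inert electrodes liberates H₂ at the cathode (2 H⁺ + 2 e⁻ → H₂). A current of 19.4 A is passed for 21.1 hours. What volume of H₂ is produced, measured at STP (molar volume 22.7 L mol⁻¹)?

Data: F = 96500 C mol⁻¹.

Q = I·t = 19.40 A × 75960 s = 1474000 C.
n(e⁻) = Q/F = 1474000 / 96500 = 15.27 mol.
2 electrons are transferred per H₂ molecule, so n(H₂) = 15.27 / 2 = 7.635 mol.
V = n × V_m = 7.635 × 22.7 = 173 L.

173 L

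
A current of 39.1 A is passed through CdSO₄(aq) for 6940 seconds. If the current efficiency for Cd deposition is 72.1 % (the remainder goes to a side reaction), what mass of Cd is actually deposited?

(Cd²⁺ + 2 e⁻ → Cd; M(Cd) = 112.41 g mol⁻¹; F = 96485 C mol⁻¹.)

114 g

Q = I·t = 39.10 × 6940.0 = 271400 C.
n(e⁻) = 271400/96485 = 2.812 mol; theoretically n(Cd) = 2.812/2 = 1.406 mol, m_theo = 158.1 g.
At 72.1 % efficiency, m_actual = 0.721 × 158.1 = 114 g.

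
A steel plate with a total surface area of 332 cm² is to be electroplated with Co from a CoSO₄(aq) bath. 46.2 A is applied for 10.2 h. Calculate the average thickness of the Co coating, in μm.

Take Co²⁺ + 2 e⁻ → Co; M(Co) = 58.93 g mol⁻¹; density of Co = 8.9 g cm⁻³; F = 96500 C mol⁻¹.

1750 μm

Q = I·t = 46.20 × 36720 = 1696000 C; n(e⁻) = 17.58 mol.
n(Co) = n(e⁻)/2 = 8.790 mol, so m = 8.790 × 58.93 = 518.0 g.
Volume = m/ρ = 518.0 / 8.9 = 58.20 cm³.
Thickness = V/A = 58.20 / 332 = 0.175 cm = 1750 μm.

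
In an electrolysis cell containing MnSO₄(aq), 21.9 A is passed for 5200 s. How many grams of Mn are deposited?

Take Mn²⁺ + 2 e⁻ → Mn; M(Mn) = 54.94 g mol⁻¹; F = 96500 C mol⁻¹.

Q = I·t = 21.90 A × 5200.0 s = 113900 C.
n(e⁻) = Q/F = 113900 / 96500 = 1.180 mol.
Mn²⁺ + 2 e⁻ → Mn, so n(Mn) = n(e⁻)/2 = 0.5901 mol.
m = n·M = 0.5901 × 54.94 = 32.4 g.

32.4 g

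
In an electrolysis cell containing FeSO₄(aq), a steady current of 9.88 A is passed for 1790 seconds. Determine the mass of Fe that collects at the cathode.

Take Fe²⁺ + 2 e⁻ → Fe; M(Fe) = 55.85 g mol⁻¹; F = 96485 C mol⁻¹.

Q = I·t = 9.880 A × 1790.0 s = 17690 C.
n(e⁻) = Q/F = 17690 / 96485 = 0.1833 mol.
Fe²⁺ + 2 e⁻ → Fe, so n(Fe) = n(e⁻)/2 = 0.09165 mol.
m = n·M = 0.09165 × 55.85 = 5.12 g.

5.12 g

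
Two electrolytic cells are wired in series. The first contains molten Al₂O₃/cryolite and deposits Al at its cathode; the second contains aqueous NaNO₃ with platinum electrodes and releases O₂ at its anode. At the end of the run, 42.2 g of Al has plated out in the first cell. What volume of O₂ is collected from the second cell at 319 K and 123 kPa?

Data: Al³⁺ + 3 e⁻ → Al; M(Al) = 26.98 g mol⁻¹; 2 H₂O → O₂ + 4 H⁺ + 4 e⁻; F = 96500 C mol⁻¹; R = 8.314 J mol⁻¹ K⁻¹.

n(Al) = 42.2 / 26.98 = 1.564 mol, so n(e⁻) = 3 × 1.564 = 4.692 mol.
The cells are in series, so the same 4.692 mol of electrons passes through the second cell.
2 H₂O → O₂ + 4 H⁺ + 4 e⁻ — 4 mol e⁻ per mol O₂, so n(O₂) = 4.692/4 = 1.173 mol.
V = nRT/P = (1.173 × 8.314 × 319) / (123 × 10³) = 0.0253 m³ = 25.3 L.

25.3 L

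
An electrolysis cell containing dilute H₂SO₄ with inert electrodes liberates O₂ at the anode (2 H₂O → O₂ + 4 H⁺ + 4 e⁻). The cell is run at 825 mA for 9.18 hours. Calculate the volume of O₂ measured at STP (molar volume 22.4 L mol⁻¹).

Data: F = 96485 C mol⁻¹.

Q = I·t = 0.8250 A × 33048 s = 27260 C.
n(e⁻) = Q/F = 27260 / 96485 = 0.2826 mol.
4 electrons are transferred per O₂ molecule, so n(O₂) = 0.2826 / 4 = 0.07064 mol.
V = n × V_m = 0.07064 × 22.4 = 1.58 L.

1.58 L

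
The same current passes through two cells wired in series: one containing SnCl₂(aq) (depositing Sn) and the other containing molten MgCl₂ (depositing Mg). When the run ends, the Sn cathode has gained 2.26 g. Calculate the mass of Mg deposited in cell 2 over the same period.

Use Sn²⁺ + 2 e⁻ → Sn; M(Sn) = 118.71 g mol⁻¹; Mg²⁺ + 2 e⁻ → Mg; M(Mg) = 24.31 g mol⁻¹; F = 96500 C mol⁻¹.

0.463 g

n(Sn) = 2.26 / 118.71 = 0.01904 mol.
Since Sn²⁺ + 2 e⁻ → Sn, n(e⁻) passed = 2 × 0.01904 = 0.03808 mol.
Cells in series carry the same charge, so the same 0.03808 mol of electrons passes through cell 2.
Mg²⁺ + 2 e⁻ → Mg, so n(Mg) = 0.03808 / 2 = 0.01904 mol.
m(Mg) = 0.01904 × 24.31 = 0.463 g.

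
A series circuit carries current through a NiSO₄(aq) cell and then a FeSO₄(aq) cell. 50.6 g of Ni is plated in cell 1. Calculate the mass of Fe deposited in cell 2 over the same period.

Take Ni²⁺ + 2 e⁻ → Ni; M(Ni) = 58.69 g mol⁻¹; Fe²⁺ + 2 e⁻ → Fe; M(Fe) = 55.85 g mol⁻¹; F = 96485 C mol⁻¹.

48.2 g

n(Ni) = 50.6 / 58.69 = 0.8622 mol.
Since Ni²⁺ + 2 e⁻ → Ni, n(e⁻) passed = 2 × 0.8622 = 1.724 mol.
Cells in series carry the same charge, so the same 1.724 mol of electrons passes through cell 2.
Fe²⁺ + 2 e⁻ → Fe, so n(Fe) = 1.724 / 2 = 0.8622 mol.
m(Fe) = 0.8622 × 55.85 = 48.2 g.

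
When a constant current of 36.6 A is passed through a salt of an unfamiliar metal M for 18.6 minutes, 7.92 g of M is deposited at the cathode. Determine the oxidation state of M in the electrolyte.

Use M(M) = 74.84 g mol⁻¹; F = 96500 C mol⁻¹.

+4

Q = I·t = 36.60 A × 1116.0 s = 40850 C, so n(e⁻) = 40850/96500 = 0.4233 mol.
n(M) deposited = 7.92 / 74.84 = 0.1058 mol.
Electrons per atom = n(e⁻)/n(M) = 0.4233 / 0.1058 = 4.00 ≈ 4, so the ion is M⁴⁺.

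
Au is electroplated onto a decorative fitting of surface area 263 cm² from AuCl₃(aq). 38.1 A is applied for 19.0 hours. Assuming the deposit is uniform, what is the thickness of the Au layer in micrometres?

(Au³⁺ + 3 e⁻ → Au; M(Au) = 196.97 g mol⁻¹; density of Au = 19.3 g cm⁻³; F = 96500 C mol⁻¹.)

3490 μm

Q = I·t = 38.10 × 68400 = 2606000 C; n(e⁻) = 27.01 mol.
n(Au) = n(e⁻)/3 = 9.002 mol, so m = 9.002 × 196.97 = 1773 g.
Volume = m/ρ = 1773 / 19.3 = 91.87 cm³.
Thickness = V/A = 91.87 / 263 = 0.349 cm = 3490 μm.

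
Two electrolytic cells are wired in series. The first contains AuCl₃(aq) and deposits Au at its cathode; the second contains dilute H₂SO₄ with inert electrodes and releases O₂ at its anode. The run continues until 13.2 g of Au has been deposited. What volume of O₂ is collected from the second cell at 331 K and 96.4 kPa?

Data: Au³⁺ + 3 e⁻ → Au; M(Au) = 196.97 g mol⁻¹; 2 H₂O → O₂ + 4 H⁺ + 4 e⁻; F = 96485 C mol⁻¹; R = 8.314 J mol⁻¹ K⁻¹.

1.43 L

n(Au) = 13.2 / 196.97 = 0.06702 mol, so n(e⁻) = 3 × 0.06702 = 0.2010 mol.
The cells are in series, so the same 0.2010 mol of electrons passes through the second cell.
2 H₂O → O₂ + 4 H⁺ + 4 e⁻ — 4 mol e⁻ per mol O₂, so n(O₂) = 0.2010/4 = 0.05026 mol.
V = nRT/P = (0.05026 × 8.314 × 331) / (96.4 × 10³) = 0.00143 m³ = 1.43 L.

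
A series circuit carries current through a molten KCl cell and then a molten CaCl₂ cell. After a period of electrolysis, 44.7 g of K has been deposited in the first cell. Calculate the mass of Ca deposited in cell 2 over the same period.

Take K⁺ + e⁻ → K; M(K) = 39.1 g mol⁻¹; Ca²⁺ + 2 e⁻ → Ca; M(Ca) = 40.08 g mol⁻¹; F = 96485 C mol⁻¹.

22.9 g

n(K) = 44.7 / 39.1 = 1.143 mol.
Since K⁺ + e⁻ → K, n(e⁻) passed = 1 × 1.143 = 1.143 mol.
Cells in series carry the same charge, so the same 1.143 mol of electrons passes through cell 2.
Ca²⁺ + 2 e⁻ → Ca, so n(Ca) = 1.143 / 2 = 0.5716 mol.
m(Ca) = 0.5716 × 40.08 = 22.9 g.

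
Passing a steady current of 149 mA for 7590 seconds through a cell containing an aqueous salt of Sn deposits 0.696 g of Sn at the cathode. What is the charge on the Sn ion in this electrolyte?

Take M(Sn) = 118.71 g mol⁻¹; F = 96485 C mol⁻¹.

Q = I·t = 0.1490 A × 7590.0 s = 1131 C, so n(e⁻) = 1131/96485 = 0.01172 mol.
n(Sn) deposited = 0.696 / 118.71 = 0.005863 mol.
Electrons per atom = n(e⁻)/n(Sn) = 0.01172 / 0.005863 = 2.00 ≈ 2, so the ion is Sn²⁺.

+2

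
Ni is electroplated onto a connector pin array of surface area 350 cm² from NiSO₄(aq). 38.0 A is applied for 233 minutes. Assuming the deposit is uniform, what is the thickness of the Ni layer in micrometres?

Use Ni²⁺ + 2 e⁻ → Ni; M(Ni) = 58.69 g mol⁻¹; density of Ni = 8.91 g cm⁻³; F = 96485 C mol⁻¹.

518 μm

Q = I·t = 38.00 × 13980 = 531200 C; n(e⁻) = 5.506 mol.
n(Ni) = n(e⁻)/2 = 2.753 mol, so m = 2.753 × 58.69 = 161.6 g.
Volume = m/ρ = 161.6 / 8.91 = 18.13 cm³.
Thickness = V/A = 18.13 / 350 = 0.0518 cm = 518 μm.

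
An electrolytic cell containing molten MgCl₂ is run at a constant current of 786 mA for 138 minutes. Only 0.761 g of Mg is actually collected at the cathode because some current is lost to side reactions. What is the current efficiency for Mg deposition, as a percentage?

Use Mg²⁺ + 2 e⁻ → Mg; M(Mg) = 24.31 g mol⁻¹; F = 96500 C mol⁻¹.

Q = I·t = 0.7860 × 8280.0 = 6508 C; n(e⁻) = 6508/96500 = 0.06744 mol.
Theoretical n(Mg) = n(e⁻)/2 = 0.03372 mol, i.e. m_theo = 0.03372 × 24.31 = 0.8197 g.
Efficiency = m_actual / m_theo = 0.761 / 0.8197 = 92.8 %.

92.8 %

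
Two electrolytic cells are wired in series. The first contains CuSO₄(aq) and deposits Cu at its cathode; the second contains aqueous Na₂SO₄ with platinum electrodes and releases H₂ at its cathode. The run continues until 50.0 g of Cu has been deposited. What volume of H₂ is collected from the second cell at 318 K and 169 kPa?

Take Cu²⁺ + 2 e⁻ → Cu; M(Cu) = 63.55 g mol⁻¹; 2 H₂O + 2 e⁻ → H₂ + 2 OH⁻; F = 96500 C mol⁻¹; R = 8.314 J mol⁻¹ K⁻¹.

n(Cu) = 50.0 / 63.55 = 0.7868 mol, so n(e⁻) = 2 × 0.7868 = 1.574 mol.
The cells are in series, so the same 1.574 mol of electrons passes through the second cell.
2 H₂O + 2 e⁻ → H₂ + 2 OH⁻ — 2 mol e⁻ per mol H₂, so n(H₂) = 1.574/2 = 0.7868 mol.
V = nRT/P = (0.7868 × 8.314 × 318) / (169 × 10³) = 0.0123 m³ = 12.3 L.

12.3 L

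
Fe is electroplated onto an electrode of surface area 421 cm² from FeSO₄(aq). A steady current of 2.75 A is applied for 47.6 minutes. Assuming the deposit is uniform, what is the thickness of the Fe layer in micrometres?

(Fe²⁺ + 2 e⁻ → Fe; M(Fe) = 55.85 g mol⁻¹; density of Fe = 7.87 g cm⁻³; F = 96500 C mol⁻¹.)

Q = I·t = 2.750 × 2856.0 = 7854 C; n(e⁻) = 0.08139 mol.
n(Fe) = n(e⁻)/2 = 0.04069 mol, so m = 0.04069 × 55.85 = 2.273 g.
Volume = m/ρ = 2.273 / 7.87 = 0.2888 cm³.
Thickness = V/A = 0.2888 / 421 = 6.86 × 10⁻⁴ cm = 6.86 μm.

6.86 μm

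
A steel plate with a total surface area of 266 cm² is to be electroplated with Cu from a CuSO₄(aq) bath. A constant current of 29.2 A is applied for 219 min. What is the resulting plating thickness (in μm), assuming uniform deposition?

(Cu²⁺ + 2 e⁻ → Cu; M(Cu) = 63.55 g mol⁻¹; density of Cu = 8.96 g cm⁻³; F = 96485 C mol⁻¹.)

Q = I·t = 29.20 × 13140 = 383700 C; n(e⁻) = 3.977 mol.
n(Cu) = n(e⁻)/2 = 1.988 mol, so m = 1.988 × 63.55 = 126.4 g.
Volume = m/ρ = 126.4 / 8.96 = 14.10 cm³.
Thickness = V/A = 14.10 / 266 = 0.0530 cm = 530 μm.

530 μm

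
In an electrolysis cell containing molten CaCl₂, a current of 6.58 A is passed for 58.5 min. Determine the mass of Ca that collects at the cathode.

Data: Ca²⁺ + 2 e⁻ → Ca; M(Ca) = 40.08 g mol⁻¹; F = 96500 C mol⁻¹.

Q = I·t = 6.580 A × 3510.0 s = 23100 C.
n(e⁻) = Q/F = 23100 / 96500 = 0.2393 mol.
Ca²⁺ + 2 e⁻ → Ca, so n(Ca) = n(e⁻)/2 = 0.1197 mol.
m = n·M = 0.1197 × 40.08 = 4.80 g.

4.80 g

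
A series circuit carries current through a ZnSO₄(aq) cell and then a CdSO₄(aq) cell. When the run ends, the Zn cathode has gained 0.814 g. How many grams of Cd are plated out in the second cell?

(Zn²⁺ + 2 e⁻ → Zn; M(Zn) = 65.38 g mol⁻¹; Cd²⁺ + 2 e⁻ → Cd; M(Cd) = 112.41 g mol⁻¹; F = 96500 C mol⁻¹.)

n(Zn) = 0.814 / 65.38 = 0.01245 mol.
Since Zn²⁺ + 2 e⁻ → Zn, n(e⁻) passed = 2 × 0.01245 = 0.02490 mol.
Cells in series carry the same charge, so the same 0.02490 mol of electrons passes through cell 2.
Cd²⁺ + 2 e⁻ → Cd, so n(Cd) = 0.02490 / 2 = 0.01245 mol.
m(Cd) = 0.01245 × 112.41 = 1.40 g.

1.40 g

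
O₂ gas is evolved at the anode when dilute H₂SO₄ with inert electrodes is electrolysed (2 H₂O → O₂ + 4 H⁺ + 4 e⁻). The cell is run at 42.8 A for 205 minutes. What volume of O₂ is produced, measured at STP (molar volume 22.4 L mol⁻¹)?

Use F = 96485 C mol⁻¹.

30.6 L

Q = I·t = 42.80 A × 12300 s = 526400 C.
n(e⁻) = Q/F = 526400 / 96485 = 5.456 mol.
4 electrons are transferred per O₂ molecule, so n(O₂) = 5.456 / 4 = 1.364 mol.
V = n × V_m = 1.364 × 22.4 = 30.6 L.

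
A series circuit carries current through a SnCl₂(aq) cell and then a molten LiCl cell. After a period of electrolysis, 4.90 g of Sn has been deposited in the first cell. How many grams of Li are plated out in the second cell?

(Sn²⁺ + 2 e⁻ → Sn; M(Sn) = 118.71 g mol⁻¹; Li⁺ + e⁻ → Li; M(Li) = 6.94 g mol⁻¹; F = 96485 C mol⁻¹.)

0.573 g

n(Sn) = 4.90 / 118.71 = 0.04128 mol.
Since Sn²⁺ + 2 e⁻ → Sn, n(e⁻) passed = 2 × 0.04128 = 0.08255 mol.
Cells in series carry the same charge, so the same 0.08255 mol of electrons passes through cell 2.
Li⁺ + e⁻ → Li, so n(Li) = 0.08255 / 1 = 0.08255 mol.
m(Li) = 0.08255 × 6.94 = 0.573 g.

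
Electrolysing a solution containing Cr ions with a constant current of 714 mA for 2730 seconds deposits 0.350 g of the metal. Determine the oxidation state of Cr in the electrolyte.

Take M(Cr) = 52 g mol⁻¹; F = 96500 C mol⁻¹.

+3

Q = I·t = 0.7140 A × 2730.0 s = 1949 C, so n(e⁻) = 1949/96500 = 0.02020 mol.
n(Cr) deposited = 0.350 / 52 = 0.006731 mol.
Electrons per atom = n(e⁻)/n(Cr) = 0.02020 / 0.006731 = 3.00 ≈ 3, so the ion is Cr³⁺.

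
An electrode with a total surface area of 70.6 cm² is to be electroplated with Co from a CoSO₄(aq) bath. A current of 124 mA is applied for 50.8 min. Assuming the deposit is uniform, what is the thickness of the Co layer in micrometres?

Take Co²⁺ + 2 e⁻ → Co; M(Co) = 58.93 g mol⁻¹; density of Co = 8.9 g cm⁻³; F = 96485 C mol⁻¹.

1.84 μm

Q = I·t = 0.1240 × 3048.0 = 378.0 C; n(e⁻) = 0.003917 mol.
n(Co) = n(e⁻)/2 = 0.001959 mol, so m = 0.001959 × 58.93 = 0.1154 g.
Volume = m/ρ = 0.1154 / 8.9 = 0.01297 cm³.
Thickness = V/A = 0.01297 / 70.6 = 1.84 × 10⁻⁴ cm = 1.84 μm.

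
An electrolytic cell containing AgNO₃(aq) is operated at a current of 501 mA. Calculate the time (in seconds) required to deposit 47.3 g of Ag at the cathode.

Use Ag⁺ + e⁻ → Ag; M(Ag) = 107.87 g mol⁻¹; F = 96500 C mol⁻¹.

84500 s

n(Ag) = m/M = 47.3 / 107.87 = 0.4385 mol.
Each Ag atom requires 1 electron, so n(e⁻) = 1 × 0.4385 = 0.4385 mol.
Q = n(e⁻)·F = 0.4385 × 96500 = 42310 C.
t = Q/I = 42310 / 0.5010 A = 84460 s.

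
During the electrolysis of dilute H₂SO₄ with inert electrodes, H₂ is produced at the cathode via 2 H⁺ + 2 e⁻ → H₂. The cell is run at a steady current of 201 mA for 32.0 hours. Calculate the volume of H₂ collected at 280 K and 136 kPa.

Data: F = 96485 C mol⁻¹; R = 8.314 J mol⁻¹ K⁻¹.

Q = I·t = 0.2010 A × 115200 s = 23160 C.
n(e⁻) = Q/F = 23160 / 96485 = 0.2400 mol.
2 electrons are transferred per H₂ molecule, so n(H₂) = 0.2400 / 2 = 0.1200 mol.
V = nRT/P = (0.1200 × 8.314 × 280) / (136 × 10³ Pa) = 0.00205 m³ = 2.05 L.

2.05 L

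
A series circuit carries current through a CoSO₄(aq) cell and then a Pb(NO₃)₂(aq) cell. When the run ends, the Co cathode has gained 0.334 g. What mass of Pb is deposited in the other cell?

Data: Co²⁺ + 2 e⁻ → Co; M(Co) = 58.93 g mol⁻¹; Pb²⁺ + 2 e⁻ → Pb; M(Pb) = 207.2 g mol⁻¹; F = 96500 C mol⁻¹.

n(Co) = 0.334 / 58.93 = 0.005668 mol.
Since Co²⁺ + 2 e⁻ → Co, n(e⁻) passed = 2 × 0.005668 = 0.01134 mol.
Cells in series carry the same charge, so the same 0.01134 mol of electrons passes through cell 2.
Pb²⁺ + 2 e⁻ → Pb, so n(Pb) = 0.01134 / 2 = 0.005668 mol.
m(Pb) = 0.005668 × 207.2 = 1.17 g.

1.17 g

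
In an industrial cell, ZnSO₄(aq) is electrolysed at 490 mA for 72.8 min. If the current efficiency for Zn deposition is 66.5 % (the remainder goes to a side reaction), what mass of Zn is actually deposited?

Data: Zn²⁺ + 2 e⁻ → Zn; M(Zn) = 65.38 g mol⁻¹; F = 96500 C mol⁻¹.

Q = I·t = 0.4900 × 4368.0 = 2140 C.
n(e⁻) = 2140/96500 = 0.02218 mol; theoretically n(Zn) = 0.02218/2 = 0.01109 mol, m_theo = 0.7250 g.
At 66.5 % efficiency, m_actual = 0.665 × 0.7250 = 0.482 g.

0.482 g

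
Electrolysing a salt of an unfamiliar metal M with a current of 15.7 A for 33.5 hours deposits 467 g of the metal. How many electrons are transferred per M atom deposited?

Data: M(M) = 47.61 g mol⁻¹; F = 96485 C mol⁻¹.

2

Q = I·t = 15.70 A × 120600 s = 1893000 C, so n(e⁻) = 1893000/96485 = 19.62 mol.
n(M) deposited = 467 / 47.61 = 9.809 mol.
Electrons per atom = n(e⁻)/n(M) = 19.62 / 9.809 = 2.00 ≈ 2, so the ion is M²⁺.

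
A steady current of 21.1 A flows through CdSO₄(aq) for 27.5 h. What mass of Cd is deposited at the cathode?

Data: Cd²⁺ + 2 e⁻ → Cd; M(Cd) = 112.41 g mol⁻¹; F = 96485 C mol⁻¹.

1220 g

Q = I·t = 21.10 A × 99000 s = 2089000 C.
n(e⁻) = Q/F = 2089000 / 96485 = 21.65 mol.
Cd²⁺ + 2 e⁻ → Cd, so n(Cd) = n(e⁻)/2 = 10.82 mol.
m = n·M = 10.82 × 112.41 = 1220 g.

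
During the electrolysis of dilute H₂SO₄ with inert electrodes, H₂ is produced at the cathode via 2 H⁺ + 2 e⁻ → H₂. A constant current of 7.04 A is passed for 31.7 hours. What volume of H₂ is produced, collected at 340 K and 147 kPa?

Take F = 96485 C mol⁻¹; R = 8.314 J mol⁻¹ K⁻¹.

Q = I·t = 7.040 A × 114120 s = 803400 C.
n(e⁻) = Q/F = 803400 / 96485 = 8.327 mol.
2 electrons are transferred per H₂ molecule, so n(H₂) = 8.327 / 2 = 4.163 mol.
V = nRT/P = (4.163 × 8.314 × 340) / (147 × 10³ Pa) = 0.0801 m³ = 80.1 L.

80.1 L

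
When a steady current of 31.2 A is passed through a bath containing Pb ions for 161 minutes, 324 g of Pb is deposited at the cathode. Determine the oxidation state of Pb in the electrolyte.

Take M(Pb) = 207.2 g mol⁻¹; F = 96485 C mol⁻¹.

+2

Q = I·t = 31.20 A × 9660.0 s = 301400 C, so n(e⁻) = 301400/96485 = 3.124 mol.
n(Pb) deposited = 324 / 207.2 = 1.564 mol.
Electrons per atom = n(e⁻)/n(Pb) = 3.124 / 1.564 = 2.00 ≈ 2, so the ion is Pb²⁺.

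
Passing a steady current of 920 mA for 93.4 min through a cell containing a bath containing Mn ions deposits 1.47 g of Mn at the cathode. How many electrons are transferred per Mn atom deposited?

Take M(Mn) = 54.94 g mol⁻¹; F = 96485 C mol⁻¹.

2

Q = I·t = 0.9200 A × 5604.0 s = 5156 C, so n(e⁻) = 5156/96485 = 0.05344 mol.
n(Mn) deposited = 1.47 / 54.94 = 0.02676 mol.
Electrons per atom = n(e⁻)/n(Mn) = 0.05344 / 0.02676 = 2.00 ≈ 2, so the ion is Mn²⁺.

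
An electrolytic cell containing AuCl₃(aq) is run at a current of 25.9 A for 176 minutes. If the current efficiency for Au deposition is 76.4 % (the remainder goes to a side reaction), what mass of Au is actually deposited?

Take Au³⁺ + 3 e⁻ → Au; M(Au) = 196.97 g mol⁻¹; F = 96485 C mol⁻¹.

Q = I·t = 25.90 × 10560 = 273500 C.
n(e⁻) = 273500/96485 = 2.835 mol; theoretically n(Au) = 2.835/3 = 0.9449 mol, m_theo = 186.1 g.
At 76.4 % efficiency, m_actual = 0.764 × 186.1 = 142 g.

142 g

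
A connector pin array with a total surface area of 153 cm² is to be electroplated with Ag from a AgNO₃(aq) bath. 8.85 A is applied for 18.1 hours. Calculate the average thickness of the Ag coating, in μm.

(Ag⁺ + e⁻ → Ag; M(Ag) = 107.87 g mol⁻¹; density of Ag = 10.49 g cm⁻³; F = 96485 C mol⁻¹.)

Q = I·t = 8.850 × 65160 = 576700 C; n(e⁻) = 5.977 mol.
n(Ag) = n(e⁻)/1 = 5.977 mol, so m = 5.977 × 107.87 = 644.7 g.
Volume = m/ρ = 644.7 / 10.49 = 61.46 cm³.
Thickness = V/A = 61.46 / 153 = 0.402 cm = 4020 μm.

4020 μm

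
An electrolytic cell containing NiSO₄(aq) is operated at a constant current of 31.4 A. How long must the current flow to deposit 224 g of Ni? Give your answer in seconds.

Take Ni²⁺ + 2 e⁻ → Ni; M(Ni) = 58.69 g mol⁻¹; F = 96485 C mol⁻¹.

n(Ni) = m/M = 224 / 58.69 = 3.817 mol.
Each Ni atom requires 2 electrons, so n(e⁻) = 2 × 3.817 = 7.633 mol.
Q = n(e⁻)·F = 7.633 × 96485 = 736500 C.
t = Q/I = 736500 / 31.40 A = 23460 s.

23500 s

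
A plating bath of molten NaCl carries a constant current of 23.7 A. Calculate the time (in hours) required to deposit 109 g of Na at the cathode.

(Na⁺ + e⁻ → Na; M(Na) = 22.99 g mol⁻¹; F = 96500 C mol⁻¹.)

n(Na) = m/M = 109 / 22.99 = 4.741 mol.
Each Na atom requires 1 electron, so n(e⁻) = 1 × 4.741 = 4.741 mol.
Q = n(e⁻)·F = 4.741 × 96500 = 457500 C.
t = Q/I = 457500 / 23.70 A = 19300 s = 5.36 h.

5.36 h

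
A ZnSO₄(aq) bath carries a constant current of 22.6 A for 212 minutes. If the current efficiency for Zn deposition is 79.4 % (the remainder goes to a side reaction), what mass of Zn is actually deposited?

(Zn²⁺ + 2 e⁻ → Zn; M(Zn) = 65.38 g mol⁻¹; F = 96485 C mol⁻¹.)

Q = I·t = 22.60 × 12720 = 287500 C.
n(e⁻) = 287500/96485 = 2.979 mol; theoretically n(Zn) = 2.979/2 = 1.490 mol, m_theo = 97.40 g.
At 79.4 % efficiency, m_actual = 0.794 × 97.40 = 77.3 g.

77.3 g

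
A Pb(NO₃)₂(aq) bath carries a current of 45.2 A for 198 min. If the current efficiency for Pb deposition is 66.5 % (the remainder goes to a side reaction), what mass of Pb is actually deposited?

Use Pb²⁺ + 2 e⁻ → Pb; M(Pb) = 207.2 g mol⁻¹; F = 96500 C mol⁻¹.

383 g

Q = I·t = 45.20 × 11880 = 537000 C.
n(e⁻) = 537000/96500 = 5.565 mol; theoretically n(Pb) = 5.565/2 = 2.782 mol, m_theo = 576.5 g.
At 66.5 % efficiency, m_actual = 0.665 × 576.5 = 383 g.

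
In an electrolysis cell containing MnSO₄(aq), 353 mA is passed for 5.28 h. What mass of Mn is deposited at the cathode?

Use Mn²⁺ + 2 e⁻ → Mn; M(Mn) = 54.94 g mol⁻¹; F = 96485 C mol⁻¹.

1.91 g

Q = I·t = 0.3530 A × 19008 s = 6710 C.
n(e⁻) = Q/F = 6710 / 96485 = 0.06954 mol.
Mn²⁺ + 2 e⁻ → Mn, so n(Mn) = n(e⁻)/2 = 0.03477 mol.
m = n·M = 0.03477 × 54.94 = 1.91 g.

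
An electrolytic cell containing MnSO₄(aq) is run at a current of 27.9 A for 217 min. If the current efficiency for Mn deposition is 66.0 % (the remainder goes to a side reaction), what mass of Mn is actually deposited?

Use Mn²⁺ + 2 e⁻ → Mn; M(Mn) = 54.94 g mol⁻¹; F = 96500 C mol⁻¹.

68.2 g

Q = I·t = 27.90 × 13020 = 363300 C.
n(e⁻) = 363300/96500 = 3.764 mol; theoretically n(Mn) = 3.764/2 = 1.882 mol, m_theo = 103.4 g.
At 66.0 % efficiency, m_actual = 0.660 × 103.4 = 68.2 g.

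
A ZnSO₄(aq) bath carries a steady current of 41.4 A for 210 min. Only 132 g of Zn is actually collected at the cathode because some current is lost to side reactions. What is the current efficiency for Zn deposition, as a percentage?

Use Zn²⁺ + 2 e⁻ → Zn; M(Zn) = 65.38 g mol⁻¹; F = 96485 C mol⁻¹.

Q = I·t = 41.40 × 12600 = 521600 C; n(e⁻) = 521600/96485 = 5.406 mol.
Theoretical n(Zn) = n(e⁻)/2 = 2.703 mol, i.e. m_theo = 2.703 × 65.38 = 176.7 g.
Efficiency = m_actual / m_theo = 132 / 176.7 = 74.7 %.

74.7 %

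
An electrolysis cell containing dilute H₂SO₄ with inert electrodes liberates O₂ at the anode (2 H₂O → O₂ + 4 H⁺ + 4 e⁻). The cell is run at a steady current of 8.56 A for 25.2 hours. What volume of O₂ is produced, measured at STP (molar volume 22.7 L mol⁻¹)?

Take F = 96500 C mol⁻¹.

45.7 L

Q = I·t = 8.560 A × 90720 s = 776600 C.
n(e⁻) = Q/F = 776600 / 96500 = 8.047 mol.
4 electrons are transferred per O₂ molecule, so n(O₂) = 8.047 / 4 = 2.012 mol.
V = n × V_m = 2.012 × 22.7 = 45.7 L.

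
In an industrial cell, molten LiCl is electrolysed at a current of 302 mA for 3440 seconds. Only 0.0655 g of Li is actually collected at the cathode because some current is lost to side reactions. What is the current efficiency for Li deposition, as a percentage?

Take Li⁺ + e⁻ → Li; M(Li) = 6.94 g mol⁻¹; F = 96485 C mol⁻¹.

87.7 %

Q = I·t = 0.3020 × 3440.0 = 1039 C; n(e⁻) = 1039/96485 = 0.01077 mol.
Theoretical n(Li) = n(e⁻)/1 = 0.01077 mol, i.e. m_theo = 0.01077 × 6.94 = 0.07472 g.
Efficiency = m_actual / m_theo = 0.0655 / 0.07472 = 87.7 %.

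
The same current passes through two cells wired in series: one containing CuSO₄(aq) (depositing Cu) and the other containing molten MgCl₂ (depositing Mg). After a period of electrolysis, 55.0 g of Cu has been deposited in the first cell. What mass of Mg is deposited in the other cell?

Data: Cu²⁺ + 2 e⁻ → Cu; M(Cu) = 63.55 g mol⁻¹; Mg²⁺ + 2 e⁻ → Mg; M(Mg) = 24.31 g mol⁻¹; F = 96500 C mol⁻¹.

n(Cu) = 55.0 / 63.55 = 0.8655 mol.
Since Cu²⁺ + 2 e⁻ → Cu, n(e⁻) passed = 2 × 0.8655 = 1.731 mol.
Cells in series carry the same charge, so the same 1.731 mol of electrons passes through cell 2.
Mg²⁺ + 2 e⁻ → Mg, so n(Mg) = 1.731 / 2 = 0.8655 mol.
m(Mg) = 0.8655 × 24.31 = 21.0 g.

21.0 g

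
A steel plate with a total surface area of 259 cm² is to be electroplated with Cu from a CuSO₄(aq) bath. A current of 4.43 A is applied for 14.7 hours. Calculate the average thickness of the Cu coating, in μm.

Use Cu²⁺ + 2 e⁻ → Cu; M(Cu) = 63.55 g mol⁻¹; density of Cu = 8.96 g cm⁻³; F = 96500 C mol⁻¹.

Q = I·t = 4.430 × 52920 = 234400 C; n(e⁻) = 2.429 mol.
n(Cu) = n(e⁻)/2 = 1.215 mol, so m = 1.215 × 63.55 = 77.19 g.
Volume = m/ρ = 77.19 / 8.96 = 8.615 cm³.
Thickness = V/A = 8.615 / 259 = 0.0333 cm = 333 μm.

333 μm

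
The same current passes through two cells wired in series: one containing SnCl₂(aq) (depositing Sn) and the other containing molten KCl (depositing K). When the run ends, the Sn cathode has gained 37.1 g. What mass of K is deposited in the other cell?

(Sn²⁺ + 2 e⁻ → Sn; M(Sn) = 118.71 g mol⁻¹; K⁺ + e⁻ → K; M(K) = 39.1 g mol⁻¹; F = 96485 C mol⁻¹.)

24.4 g

n(Sn) = 37.1 / 118.71 = 0.3125 mol.
Since Sn²⁺ + 2 e⁻ → Sn, n(e⁻) passed = 2 × 0.3125 = 0.6251 mol.
Cells in series carry the same charge, so the same 0.6251 mol of electrons passes through cell 2.
K⁺ + e⁻ → K, so n(K) = 0.6251 / 1 = 0.6251 mol.
m(K) = 0.6251 × 39.1 = 24.4 g.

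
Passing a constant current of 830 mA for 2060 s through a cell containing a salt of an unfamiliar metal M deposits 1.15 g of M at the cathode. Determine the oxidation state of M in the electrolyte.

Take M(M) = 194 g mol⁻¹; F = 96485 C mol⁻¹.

Q = I·t = 0.8300 A × 2060.0 s = 1710 C, so n(e⁻) = 1710/96485 = 0.01772 mol.
n(M) deposited = 1.15 / 194 = 0.005928 mol.
Electrons per atom = n(e⁻)/n(M) = 0.01772 / 0.005928 = 2.99 ≈ 3, so the ion is M³⁺.

+3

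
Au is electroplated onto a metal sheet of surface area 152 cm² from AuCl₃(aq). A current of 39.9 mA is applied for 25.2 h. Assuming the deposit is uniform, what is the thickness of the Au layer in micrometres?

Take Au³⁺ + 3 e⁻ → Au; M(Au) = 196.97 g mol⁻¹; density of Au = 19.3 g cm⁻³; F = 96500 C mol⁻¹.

Q = I·t = 0.03990 × 90720 = 3620 C; n(e⁻) = 0.03751 mol.
n(Au) = n(e⁻)/3 = 0.01250 mol, so m = 0.01250 × 196.97 = 2.463 g.
Volume = m/ρ = 2.463 / 19.3 = 0.1276 cm³.
Thickness = V/A = 0.1276 / 152 = 8.40 × 10⁻⁴ cm = 8.40 μm.

8.40 μm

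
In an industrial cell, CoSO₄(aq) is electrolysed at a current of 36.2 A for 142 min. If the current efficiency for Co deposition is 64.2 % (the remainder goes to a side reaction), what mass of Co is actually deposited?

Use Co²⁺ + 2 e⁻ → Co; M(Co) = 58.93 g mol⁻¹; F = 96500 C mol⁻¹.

Q = I·t = 36.20 × 8520.0 = 308400 C.
n(e⁻) = 308400/96500 = 3.196 mol; theoretically n(Co) = 3.196/2 = 1.598 mol, m_theo = 94.17 g.
At 64.2 % efficiency, m_actual = 0.642 × 94.17 = 60.5 g.

60.5 g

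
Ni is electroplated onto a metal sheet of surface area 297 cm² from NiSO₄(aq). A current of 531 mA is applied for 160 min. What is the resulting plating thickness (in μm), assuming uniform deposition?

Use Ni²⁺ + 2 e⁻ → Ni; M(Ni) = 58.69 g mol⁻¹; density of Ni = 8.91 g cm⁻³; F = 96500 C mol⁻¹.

5.86 μm

Q = I·t = 0.5310 × 9600.0 = 5098 C; n(e⁻) = 0.05282 mol.
n(Ni) = n(e⁻)/2 = 0.02641 mol, so m = 0.02641 × 58.69 = 1.550 g.
Volume = m/ρ = 1.550 / 8.91 = 0.1740 cm³.
Thickness = V/A = 0.1740 / 297 = 5.86 × 10⁻⁴ cm = 5.86 μm.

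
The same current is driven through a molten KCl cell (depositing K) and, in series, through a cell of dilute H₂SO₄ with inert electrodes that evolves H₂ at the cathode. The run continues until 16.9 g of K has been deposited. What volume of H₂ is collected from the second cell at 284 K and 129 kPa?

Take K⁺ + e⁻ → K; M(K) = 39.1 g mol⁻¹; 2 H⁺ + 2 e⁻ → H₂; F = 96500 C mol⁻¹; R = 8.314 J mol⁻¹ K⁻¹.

n(K) = 16.9 / 39.1 = 0.4322 mol, so n(e⁻) = 1 × 0.4322 = 0.4322 mol.
The cells are in series, so the same 0.4322 mol of electrons passes through the second cell.
2 H⁺ + 2 e⁻ → H₂ — 2 mol e⁻ per mol H₂, so n(H₂) = 0.4322/2 = 0.2161 mol.
V = nRT/P = (0.2161 × 8.314 × 284) / (129 × 10³) = 0.00396 m³ = 3.96 L.

3.96 L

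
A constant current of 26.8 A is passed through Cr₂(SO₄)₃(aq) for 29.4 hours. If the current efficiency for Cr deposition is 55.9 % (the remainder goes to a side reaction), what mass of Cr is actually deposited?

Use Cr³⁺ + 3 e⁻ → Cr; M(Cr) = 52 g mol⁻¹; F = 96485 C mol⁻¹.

Q = I·t = 26.80 × 105840 = 2837000 C.
n(e⁻) = 2837000/96485 = 29.40 mol; theoretically n(Cr) = 29.40/3 = 9.799 mol, m_theo = 509.6 g.
At 55.9 % efficiency, m_actual = 0.559 × 509.6 = 285 g.

285 g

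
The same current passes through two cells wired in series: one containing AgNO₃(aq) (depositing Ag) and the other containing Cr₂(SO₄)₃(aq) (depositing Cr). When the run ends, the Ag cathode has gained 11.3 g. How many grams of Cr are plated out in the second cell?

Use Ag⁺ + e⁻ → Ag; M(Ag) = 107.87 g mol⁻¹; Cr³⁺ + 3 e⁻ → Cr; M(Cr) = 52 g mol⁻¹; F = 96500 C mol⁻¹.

n(Ag) = 11.3 / 107.87 = 0.1048 mol.
Since Ag⁺ + e⁻ → Ag, n(e⁻) passed = 1 × 0.1048 = 0.1048 mol.
Cells in series carry the same charge, so the same 0.1048 mol of electrons passes through cell 2.
Cr³⁺ + 3 e⁻ → Cr, so n(Cr) = 0.1048 / 3 = 0.03492 mol.
m(Cr) = 0.03492 × 52 = 1.82 g.

1.82 g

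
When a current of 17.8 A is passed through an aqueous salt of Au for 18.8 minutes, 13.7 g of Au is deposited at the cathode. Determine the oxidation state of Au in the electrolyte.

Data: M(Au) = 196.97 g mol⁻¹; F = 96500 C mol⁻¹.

+3

Q = I·t = 17.80 A × 1128.0 s = 20080 C, so n(e⁻) = 20080/96500 = 0.2081 mol.
n(Au) deposited = 13.7 / 196.97 = 0.06955 mol.
Electrons per atom = n(e⁻)/n(Au) = 0.2081 / 0.06955 = 2.99 ≈ 3, so the ion is Au³⁺.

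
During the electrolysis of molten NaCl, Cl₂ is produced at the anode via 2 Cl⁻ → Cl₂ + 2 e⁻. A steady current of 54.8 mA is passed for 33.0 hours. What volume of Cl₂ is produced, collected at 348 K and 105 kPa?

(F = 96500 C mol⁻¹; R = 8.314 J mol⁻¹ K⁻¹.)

Q = I·t = 0.05480 A × 118800 s = 6510 C.
n(e⁻) = Q/F = 6510 / 96500 = 0.06746 mol.
2 electrons are transferred per Cl₂ molecule, so n(Cl₂) = 0.06746 / 2 = 0.03373 mol.
V = nRT/P = (0.03373 × 8.314 × 348) / (105 × 10³ Pa) = 9.29 × 10⁻⁴ m³ = 0.929 L.

0.929 L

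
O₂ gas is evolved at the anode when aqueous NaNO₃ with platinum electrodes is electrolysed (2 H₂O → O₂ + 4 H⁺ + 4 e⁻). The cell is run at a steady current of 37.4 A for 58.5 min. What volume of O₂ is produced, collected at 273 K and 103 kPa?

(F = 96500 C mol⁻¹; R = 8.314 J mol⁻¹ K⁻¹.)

7.49 L

Q = I·t = 37.40 A × 3510.0 s = 131300 C.
n(e⁻) = Q/F = 131300 / 96500 = 1.360 mol.
4 electrons are transferred per O₂ molecule, so n(O₂) = 1.360 / 4 = 0.3401 mol.
V = nRT/P = (0.3401 × 8.314 × 273) / (103 × 10³ Pa) = 0.00749 m³ = 7.49 L.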